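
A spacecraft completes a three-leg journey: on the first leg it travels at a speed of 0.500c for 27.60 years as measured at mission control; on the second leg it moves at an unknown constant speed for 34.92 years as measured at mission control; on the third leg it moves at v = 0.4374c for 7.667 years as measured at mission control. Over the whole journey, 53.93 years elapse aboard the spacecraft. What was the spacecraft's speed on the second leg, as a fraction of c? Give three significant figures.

β = 0.749

Leg 1: γ = 1/√(1 − 0.500²) = 1/√0.7500 = 1.155; τ_1 = 27.60/1.155 = 23.90 years.
Leg 2: speed unknown; τ_2 = 34.92/γ_2.
Leg 3: γ = 1/√(1 − 0.4374²) = 1/√0.8087 = 1.112; τ_3 = 7.667/1.112 = 6.895 years.
Total proper time: 23.90 + τ_2 + 6.895 = 53.93, so τ_2 = 53.93 − 30.80 = 23.13 years.
γ_2 = 34.92/23.13 = 1.510; β = √(1 − 1/γ²) = √0.5611.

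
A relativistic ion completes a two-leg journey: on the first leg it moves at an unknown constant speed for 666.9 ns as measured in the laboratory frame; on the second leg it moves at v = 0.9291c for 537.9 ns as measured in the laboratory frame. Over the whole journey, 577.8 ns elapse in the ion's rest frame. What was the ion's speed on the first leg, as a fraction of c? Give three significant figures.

β = 0.823

Leg 1: speed unknown; τ_1 = 666.9/γ_1.
Leg 2: γ = 1/√(1 − 0.9291²) = 1/√0.1368 = 2.704; τ_2 = 537.9/2.704 = 198.9 ns.
Total proper time: τ_1 + 198.9 = 577.8, so τ_1 = 577.8 − 198.9 = 378.9 ns.
γ_1 = 666.9/378.9 = 1.760; β = √(1 − 1/γ²) = √0.6773.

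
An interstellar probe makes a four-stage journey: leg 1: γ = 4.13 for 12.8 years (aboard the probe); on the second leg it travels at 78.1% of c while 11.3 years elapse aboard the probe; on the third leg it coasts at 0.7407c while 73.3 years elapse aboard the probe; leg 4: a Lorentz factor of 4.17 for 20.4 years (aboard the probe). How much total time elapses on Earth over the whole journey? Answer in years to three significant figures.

Δt = 265 years

Leg 1: γ = 4.13; Δt_1 = 4.130 × 12.8 = 52.86 years.
Leg 2: β = 0.781; γ = 1/√(1 − 0.781²) = 1/√0.3900 = 1.601; Δt_2 = 1.601 × 11.3 = 18.09 years.
Leg 3: γ = 1/√(1 − 0.7407²) = 1/√0.4514 = 1.488; Δt_3 = 1.488 × 73.3 = 109.1 years.
Leg 4: γ = 4.17; Δt_4 = 4.170 × 20.4 = 85.07 years.
Total: 52.86 + 18.09 + 109.1 + 85.07 years.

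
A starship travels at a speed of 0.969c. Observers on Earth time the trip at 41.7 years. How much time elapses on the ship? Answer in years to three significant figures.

γ = 1/√(1 − 0.969²) = 1/√0.06104 = 4.048
The interval measured on Earth is the dilated one; the clock on the ship measures the proper time τ = Δt/γ = 41.7/4.048 years.

τ = 10.3 years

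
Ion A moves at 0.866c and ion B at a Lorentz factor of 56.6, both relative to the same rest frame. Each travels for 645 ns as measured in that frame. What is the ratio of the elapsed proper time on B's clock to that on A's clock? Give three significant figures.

τ_B/τ_A = 0.0353

A: γ = 1/√(1 − 0.866²) = 1/√0.2500 = 2.000. B: γ = 56.6.
τ_A/τ_B = γ_B/γ_A = 56.60/2.000 = 28.30, so τ_B/τ_A = 0.03533.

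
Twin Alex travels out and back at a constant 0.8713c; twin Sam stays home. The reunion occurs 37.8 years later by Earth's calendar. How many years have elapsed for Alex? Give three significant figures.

τ = 18.6 years

γ = 1/√(1 − 0.8713²) = 1/√0.2408 = 2.038
Alex's clock measures proper time along the trip: τ = Δt/γ = 37.8/2.038 years.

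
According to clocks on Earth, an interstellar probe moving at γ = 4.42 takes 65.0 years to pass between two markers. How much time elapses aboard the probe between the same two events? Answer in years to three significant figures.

γ = 4.42
The interval measured on Earth is the dilated one; the clock aboard the probe measures the proper time τ = Δt/γ = 65.0/4.420 years.

τ = 14.7 years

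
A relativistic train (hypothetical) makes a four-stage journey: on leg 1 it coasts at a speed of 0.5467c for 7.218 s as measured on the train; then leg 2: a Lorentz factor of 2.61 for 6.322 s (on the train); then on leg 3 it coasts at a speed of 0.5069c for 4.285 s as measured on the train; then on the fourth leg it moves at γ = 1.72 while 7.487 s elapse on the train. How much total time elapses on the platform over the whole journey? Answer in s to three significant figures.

Leg 1: γ = 1/√(1 − 0.5467²) = 1/√0.7011 = 1.194; Δt_1 = 1.194 × 7.218 = 8.620 s.
Leg 2: γ = 2.61; Δt_2 = 2.610 × 6.322 = 16.50 s.
Leg 3: γ = 1/√(1 − 0.5069²) = 1/√0.7431 = 1.160; Δt_3 = 1.160 × 4.285 = 4.971 s.
Leg 4: γ = 1.72; Δt_4 = 1.720 × 7.487 = 12.88 s.
Total: 8.620 + 16.50 + 4.971 + 12.88 s.

Δt = 43.0 s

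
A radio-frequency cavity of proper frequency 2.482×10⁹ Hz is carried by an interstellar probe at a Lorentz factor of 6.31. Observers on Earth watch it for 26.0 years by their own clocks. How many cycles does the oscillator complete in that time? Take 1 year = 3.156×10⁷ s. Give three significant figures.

γ = 6.31
During 26.0 years of lab time, the oscillator's proper time advances by τ = Δt/γ = 26.0/6.310 = 4.120 years = 1.300×10⁸ s.
N = f × τ = 2.482×10⁹ × 1.300×10⁸ = 3.228×10¹⁷.

N = 3.23×10¹⁷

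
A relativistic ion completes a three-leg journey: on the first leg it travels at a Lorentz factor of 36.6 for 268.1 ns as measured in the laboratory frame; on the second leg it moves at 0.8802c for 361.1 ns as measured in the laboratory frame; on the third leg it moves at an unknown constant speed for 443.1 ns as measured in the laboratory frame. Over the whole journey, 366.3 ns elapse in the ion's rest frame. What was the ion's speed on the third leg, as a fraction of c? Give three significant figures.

β = 0.906

Leg 1: γ = 36.6; τ_1 = 268.1/36.60 = 7.325 ns.
Leg 2: γ = 1/√(1 − 0.8802²) = 1/√0.2252 = 2.107; τ_2 = 361.1/2.107 = 171.4 ns.
Leg 3: speed unknown; τ_3 = 443.1/γ_3.
Total proper time: 7.325 + 171.4 + τ_3 = 366.3, so τ_3 = 366.3 − 178.7 = 187.6 ns.
γ_3 = 443.1/187.6 = 2.362; β = √(1 − 1/γ²) = √0.8208.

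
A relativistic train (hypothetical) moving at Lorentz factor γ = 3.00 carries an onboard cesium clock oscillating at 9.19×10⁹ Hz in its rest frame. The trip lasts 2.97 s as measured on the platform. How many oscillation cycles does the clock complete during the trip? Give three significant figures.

N = 9.10×10⁹

γ = 3.00
The oscillator's own cycle count is N = f × τ where τ is the proper time on the train. τ = Δt/γ = 2.97/3.000 = 0.9900 s = 9.900×10⁻¹ s.
N = 9.19×10⁹ × 9.900×10⁻¹ = 9.098×10⁹.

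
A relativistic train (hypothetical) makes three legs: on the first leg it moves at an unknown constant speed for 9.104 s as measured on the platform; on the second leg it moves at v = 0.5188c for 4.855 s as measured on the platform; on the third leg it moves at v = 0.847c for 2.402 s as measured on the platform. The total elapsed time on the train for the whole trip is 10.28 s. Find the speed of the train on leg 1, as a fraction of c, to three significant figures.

Leg 1: speed unknown; τ_1 = 9.104/γ_1.
Leg 2: γ = 1/√(1 − 0.5188²) = 1/√0.7308 = 1.170; τ_2 = 4.855/1.170 = 4.151 s.
Leg 3: γ = 1/√(1 − 0.847²) = 1/√0.2826 = 1.881; τ_3 = 2.402/1.881 = 1.277 s.
Total proper time: τ_1 + 4.151 + 1.277 = 10.28, so τ_1 = 10.28 − 5.427 = 4.853 s.
γ_1 = 9.104/4.853 = 1.876; β = √(1 − 1/γ²) = √0.7159.

β = 0.846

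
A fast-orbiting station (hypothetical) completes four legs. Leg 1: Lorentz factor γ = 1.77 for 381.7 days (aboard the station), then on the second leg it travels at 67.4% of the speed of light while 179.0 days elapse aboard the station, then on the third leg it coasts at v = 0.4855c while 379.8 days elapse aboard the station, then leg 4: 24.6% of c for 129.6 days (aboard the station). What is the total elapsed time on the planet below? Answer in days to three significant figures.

Leg 1: γ = 1.77; Δt_1 = 1.770 × 381.7 = 675.6 days.
Leg 2: β = 0.674; γ = 1/√(1 − 0.674²) = 1/√0.5457 = 1.354; Δt_2 = 1.354 × 179.0 = 242.3 days.
Leg 3: γ = 1/√(1 − 0.4855²) = 1/√0.7643 = 1.144; Δt_3 = 1.144 × 379.8 = 434.4 days.
Leg 4: β = 0.246; γ = 1/√(1 − 0.246²) = 1/√0.9395 = 1.032; Δt_4 = 1.032 × 129.6 = 133.7 days.
Total: 675.6 + 242.3 + 434.4 + 133.7 days.

Δt = 1490 days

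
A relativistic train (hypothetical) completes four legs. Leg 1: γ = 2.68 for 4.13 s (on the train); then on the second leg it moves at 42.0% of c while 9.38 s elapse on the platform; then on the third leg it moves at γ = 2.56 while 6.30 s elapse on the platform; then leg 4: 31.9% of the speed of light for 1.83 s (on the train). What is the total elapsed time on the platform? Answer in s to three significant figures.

Leg 1: γ = 2.68; Δt_1 = 2.680 × 4.13 = 11.07 s.
Leg 2: 9.38 s is already measured on the platform.
Leg 3: 6.30 s is already measured on the platform.
Leg 4: β = 0.319; γ = 1/√(1 − 0.319²) = 1/√0.8982 = 1.055; Δt_4 = 1.055 × 1.83 = 1.931 s.
Total: 11.07 + 9.380 + 6.300 + 1.931 s.

Δt = 28.7 s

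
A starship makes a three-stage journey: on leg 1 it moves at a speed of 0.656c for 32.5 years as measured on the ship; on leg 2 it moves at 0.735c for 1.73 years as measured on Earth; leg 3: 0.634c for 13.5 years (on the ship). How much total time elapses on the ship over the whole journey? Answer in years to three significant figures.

τ = 47.2 years

Leg 1: 32.5 years is already measured on the ship.
Leg 2: γ = 1/√(1 − 0.735²) = 1/√0.4598 = 1.475; τ_2 = 1.73/1.475 = 1.173 years.
Leg 3: 13.5 years is already measured on the ship.
Total: 32.50 + 1.173 + 13.50 years.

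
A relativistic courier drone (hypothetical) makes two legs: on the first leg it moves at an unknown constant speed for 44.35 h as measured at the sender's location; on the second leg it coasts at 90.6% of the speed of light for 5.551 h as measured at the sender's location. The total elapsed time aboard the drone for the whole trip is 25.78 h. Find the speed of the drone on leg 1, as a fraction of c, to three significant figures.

β = 0.849

Leg 1: speed unknown; τ_1 = 44.35/γ_1.
Leg 2: β = 0.906; γ = 1/√(1 − 0.906²) = 1/√0.1792 = 2.363; τ_2 = 5.551/2.363 = 2.350 h.
Total proper time: τ_1 + 2.350 = 25.78, so τ_1 = 25.78 − 2.350 = 23.43 h.
γ_1 = 44.35/23.43 = 1.893; β = √(1 − 1/γ²) = √0.7209.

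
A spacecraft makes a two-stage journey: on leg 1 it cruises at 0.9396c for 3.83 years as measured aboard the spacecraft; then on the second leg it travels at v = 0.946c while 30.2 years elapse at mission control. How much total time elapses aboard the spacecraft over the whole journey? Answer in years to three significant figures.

τ = 13.6 years

Leg 1: 3.83 years is already measured aboard the spacecraft.
Leg 2: γ = 1/√(1 − 0.946²) = 1/√0.1051 = 3.085; τ_2 = 30.2/3.085 = 9.790 years.
Total: 3.830 + 9.790 years.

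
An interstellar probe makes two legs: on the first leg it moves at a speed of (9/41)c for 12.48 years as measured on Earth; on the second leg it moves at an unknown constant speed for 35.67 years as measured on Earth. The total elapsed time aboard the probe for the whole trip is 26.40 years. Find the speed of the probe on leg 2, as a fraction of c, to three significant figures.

Leg 1: γ = 1/√(1 − (9/41)²) = 41/40 = 1.025; τ_1 = 12.48/1.025 = 12.18 years.
Leg 2: speed unknown; τ_2 = 35.67/γ_2.
Total proper time: 12.18 + τ_2 = 26.40, so τ_2 = 26.40 − 12.18 = 14.22 years.
γ_2 = 35.67/14.22 = 2.508; β = √(1 − 1/γ²) = √0.8410.

β = 0.917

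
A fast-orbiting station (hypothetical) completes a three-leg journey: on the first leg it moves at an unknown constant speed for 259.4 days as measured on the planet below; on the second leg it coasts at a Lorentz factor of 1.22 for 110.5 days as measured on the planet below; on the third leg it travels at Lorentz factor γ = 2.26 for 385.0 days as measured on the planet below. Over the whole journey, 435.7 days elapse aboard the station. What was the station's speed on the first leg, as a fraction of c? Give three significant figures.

Leg 1: speed unknown; τ_1 = 259.4/γ_1.
Leg 2: γ = 1.22; τ_2 = 110.5/1.220 = 90.57 days.
Leg 3: γ = 2.26; τ_3 = 385.0/2.260 = 170.4 days.
Total proper time: τ_1 + 90.57 + 170.4 = 435.7, so τ_1 = 435.7 − 260.9 = 174.8 days.
γ_1 = 259.4/174.8 = 1.484; β = √(1 − 1/γ²) = √0.5461.

β = 0.739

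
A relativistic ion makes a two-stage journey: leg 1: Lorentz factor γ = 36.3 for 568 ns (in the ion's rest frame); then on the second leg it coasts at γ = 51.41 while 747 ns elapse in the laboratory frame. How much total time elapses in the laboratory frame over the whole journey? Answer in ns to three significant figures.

Leg 1: γ = 36.3; Δt_1 = 36.30 × 568 = 2.062×10⁴ ns.
Leg 2: 747 ns is already measured in the laboratory frame.
Total: 2.062×10⁴ + 747.0 ns.

Δt = 2.14×10⁴ ns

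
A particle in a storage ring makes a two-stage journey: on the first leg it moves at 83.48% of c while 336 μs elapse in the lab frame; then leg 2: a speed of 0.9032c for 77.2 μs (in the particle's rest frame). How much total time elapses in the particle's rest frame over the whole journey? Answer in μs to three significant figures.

τ = 262 μs

Leg 1: β = 0.8348; γ = 1/√(1 − 0.8348²) = 1/√0.3031 = 1.816; τ_1 = 336/1.816 = 185.0 μs.
Leg 2: 77.2 μs is already measured in the particle's rest frame.
Total: 185.0 + 77.20 μs.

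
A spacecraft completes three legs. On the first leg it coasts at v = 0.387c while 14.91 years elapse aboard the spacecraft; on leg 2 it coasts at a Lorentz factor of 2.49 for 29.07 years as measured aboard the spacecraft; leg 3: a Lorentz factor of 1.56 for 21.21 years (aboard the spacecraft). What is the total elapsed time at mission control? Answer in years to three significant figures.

Δt = 122 years

Leg 1: γ = 1/√(1 − 0.387²) = 1/√0.8502 = 1.085; Δt_1 = 1.085 × 14.91 = 16.17 years.
Leg 2: γ = 2.49; Δt_2 = 2.490 × 29.07 = 72.38 years.
Leg 3: γ = 1.56; Δt_3 = 1.560 × 21.21 = 33.09 years.
Total: 16.17 + 72.38 + 33.09 years.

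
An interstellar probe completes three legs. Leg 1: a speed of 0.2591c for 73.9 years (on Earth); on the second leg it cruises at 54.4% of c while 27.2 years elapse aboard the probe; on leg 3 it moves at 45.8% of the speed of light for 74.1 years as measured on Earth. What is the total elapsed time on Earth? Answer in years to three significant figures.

Δt = 180 years

Leg 1: 73.9 years is already measured on Earth.
Leg 2: β = 0.544; γ = 1/√(1 − 0.544²) = 1/√0.7041 = 1.192; Δt_2 = 1.192 × 27.2 = 32.42 years.
Leg 3: 74.1 years is already measured on Earth.
Total: 73.90 + 32.42 + 74.10 years.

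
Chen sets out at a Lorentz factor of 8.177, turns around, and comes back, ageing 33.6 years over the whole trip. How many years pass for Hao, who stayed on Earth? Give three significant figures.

Δt = 275 years

γ = 8.177
Earth-frame duration is the dilated interval: Δt = γτ = 8.177 × 33.6 years.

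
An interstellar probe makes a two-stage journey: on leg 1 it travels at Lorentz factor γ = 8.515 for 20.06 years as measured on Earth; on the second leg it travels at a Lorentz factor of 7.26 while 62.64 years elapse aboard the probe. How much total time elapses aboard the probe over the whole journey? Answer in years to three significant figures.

Leg 1: γ = 8.515; τ_1 = 20.06/8.515 = 2.356 years.
Leg 2: 62.64 years is already measured aboard the probe.
Total: 2.356 + 62.64 years.

τ = 65.0 years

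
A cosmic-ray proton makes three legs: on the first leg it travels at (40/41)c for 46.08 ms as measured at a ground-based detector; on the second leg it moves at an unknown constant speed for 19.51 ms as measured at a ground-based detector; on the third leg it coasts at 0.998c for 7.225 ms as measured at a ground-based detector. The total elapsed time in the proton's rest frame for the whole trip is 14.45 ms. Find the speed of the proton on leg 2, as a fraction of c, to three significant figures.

Leg 1: γ = 1/√(1 − (40/41)²) = 41/9 ≈ 4.556; τ_1 = 46.08/4.556 = 10.12 ms.
Leg 2: speed unknown; τ_2 = 19.51/γ_2.
Leg 3: γ = 1/√(1 − 0.998²) = 1/√0.003996 = 15.82; τ_3 = 7.225/15.82 = 0.4567 ms.
Total proper time: 10.12 + τ_2 + 0.4567 = 14.45, so τ_2 = 14.45 − 10.57 = 3.878 ms.
γ_2 = 19.51/3.878 = 5.031; β = √(1 − 1/γ²) = √0.9605.

β = 0.980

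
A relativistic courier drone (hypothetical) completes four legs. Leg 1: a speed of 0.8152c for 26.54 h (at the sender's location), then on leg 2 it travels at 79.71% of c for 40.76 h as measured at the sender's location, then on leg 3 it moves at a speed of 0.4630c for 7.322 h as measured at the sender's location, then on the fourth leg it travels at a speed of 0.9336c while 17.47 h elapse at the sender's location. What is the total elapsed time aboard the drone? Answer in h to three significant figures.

Leg 1: γ = 1/√(1 − 0.8152²) = 1/√0.3354 = 1.727; τ_1 = 26.54/1.727 = 15.37 h.
Leg 2: β = 0.7971; γ = 1/√(1 − 0.7971²) = 1/√0.3646 = 1.656; τ_2 = 40.76/1.656 = 24.61 h.
Leg 3: γ = 1/√(1 − 0.4630²) = 1/√0.7856 = 1.128; τ_3 = 7.322/1.128 = 6.490 h.
Leg 4: γ = 1/√(1 − 0.9336²) = 1/√0.1284 = 2.791; τ_4 = 17.47/2.791 = 6.260 h.
Total: 15.37 + 24.61 + 6.490 + 6.260 h.

τ = 52.7 h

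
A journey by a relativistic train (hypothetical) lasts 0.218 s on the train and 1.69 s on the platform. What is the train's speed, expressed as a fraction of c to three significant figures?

The proper time is measured on the train (both events occur at the train's location); Δt is measured on the platform. γ = Δt/τ = 1.69/0.218 = 7.752.
β = √(1 − 1/γ²) = √(1 − 0.01664) = √0.9834

β = 0.992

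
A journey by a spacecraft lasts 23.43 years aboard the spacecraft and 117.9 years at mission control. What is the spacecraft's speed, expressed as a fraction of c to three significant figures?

v = 0.980c

The proper time is measured aboard the spacecraft (both events occur at the spacecraft's location); Δt is measured at mission control. γ = Δt/τ = 117.9/23.43 = 5.032.
β = √(1 − 1/γ²) = √(1 − 0.03949) = √0.9605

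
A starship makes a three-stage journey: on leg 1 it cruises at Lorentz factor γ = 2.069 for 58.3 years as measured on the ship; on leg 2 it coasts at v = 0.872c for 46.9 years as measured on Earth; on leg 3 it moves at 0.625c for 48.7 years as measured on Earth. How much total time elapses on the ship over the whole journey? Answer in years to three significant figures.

Leg 1: 58.3 years is already measured on the ship.
Leg 2: γ = 1/√(1 − 0.872²) = 1/√0.2396 = 2.043; τ_2 = 46.9/2.043 = 22.96 years.
Leg 3: γ = 1/√(1 − 0.625²) = 1/√0.6094 = 1.281; τ_3 = 48.7/1.281 = 38.02 years.
Total: 58.30 + 22.96 + 38.02 years.

τ = 119 years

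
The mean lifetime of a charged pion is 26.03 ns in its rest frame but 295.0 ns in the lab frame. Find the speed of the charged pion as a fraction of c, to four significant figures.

γ = Δt/τ₀ = 295.0/26.03 = 11.33
β = √(1 − 1/γ²) = √(1 − 0.007786) = √0.9922

β = 0.9961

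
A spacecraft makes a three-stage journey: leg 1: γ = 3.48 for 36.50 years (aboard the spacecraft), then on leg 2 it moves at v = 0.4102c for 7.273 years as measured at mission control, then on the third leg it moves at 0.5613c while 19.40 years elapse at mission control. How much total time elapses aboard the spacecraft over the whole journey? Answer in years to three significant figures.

Leg 1: 36.50 years is already measured aboard the spacecraft.
Leg 2: γ = 1/√(1 − 0.4102²) = 1/√0.8317 = 1.096; τ_2 = 7.273/1.096 = 6.633 years.
Leg 3: γ = 1/√(1 − 0.5613²) = 1/√0.6849 = 1.208; τ_3 = 19.40/1.208 = 16.06 years.
Total: 36.50 + 6.633 + 16.06 years.

τ = 59.2 years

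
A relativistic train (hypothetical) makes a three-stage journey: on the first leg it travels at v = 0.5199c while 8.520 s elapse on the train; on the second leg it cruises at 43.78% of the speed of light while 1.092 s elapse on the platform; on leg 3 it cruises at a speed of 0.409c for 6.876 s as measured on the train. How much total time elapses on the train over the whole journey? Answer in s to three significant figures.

τ = 16.4 s

Leg 1: 8.520 s is already measured on the train.
Leg 2: β = 0.4378; γ = 1/√(1 − 0.4378²) = 1/√0.8083 = 1.112; τ_2 = 1.092/1.112 = 0.9818 s.
Leg 3: 6.876 s is already measured on the train.
Total: 8.520 + 0.9818 + 6.876 s.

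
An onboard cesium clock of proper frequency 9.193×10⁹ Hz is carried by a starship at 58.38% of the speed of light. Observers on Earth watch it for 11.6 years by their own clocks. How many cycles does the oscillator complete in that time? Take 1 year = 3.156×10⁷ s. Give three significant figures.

N = 2.73×10¹⁸

β = 0.5838; γ = 1/√(1 − 0.5838²) = 1/√0.6592 = 1.232
During 11.6 years of lab time, the oscillator's proper time advances by τ = Δt/γ = 11.6/1.232 = 9.418 years = 2.972×10⁸ s.
N = f × τ = 9.193×10⁹ × 2.972×10⁸ = 2.732×10¹⁸.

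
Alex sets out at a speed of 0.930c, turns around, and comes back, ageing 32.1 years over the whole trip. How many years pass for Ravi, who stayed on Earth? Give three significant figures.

Δt = 87.3 years

γ = 1/√(1 − 0.930²) = 1/√0.1351 = 2.721
Earth-frame duration is the dilated interval: Δt = γτ = 2.721 × 32.1 years.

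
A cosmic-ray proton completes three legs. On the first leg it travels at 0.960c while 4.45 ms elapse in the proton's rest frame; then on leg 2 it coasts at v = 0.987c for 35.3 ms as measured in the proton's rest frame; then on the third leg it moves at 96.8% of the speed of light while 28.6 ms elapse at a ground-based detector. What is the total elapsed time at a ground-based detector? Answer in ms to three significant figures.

Leg 1: γ = 1/√(1 − 0.960²) = 25/7 ≈ 3.571; Δt_1 = 3.571 × 4.45 = 15.89 ms.
Leg 2: γ = 1/√(1 − 0.987²) = 1/√0.02583 = 6.222; Δt_2 = 6.222 × 35.3 = 219.6 ms.
Leg 3: 28.6 ms is already measured at a ground-based detector.
Total: 15.89 + 219.6 + 28.60 ms.

Δt = 264 ms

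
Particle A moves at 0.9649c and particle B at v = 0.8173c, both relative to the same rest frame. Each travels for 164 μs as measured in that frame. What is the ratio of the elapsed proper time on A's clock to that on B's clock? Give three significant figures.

τ_A/τ_B = 0.456

A: γ = 1/√(1 − 0.9649²) = 1/√0.06897 = 3.808. B: γ = 1/√(1 − 0.8173²) = 1/√0.3320 = 1.735.
τ_A/τ_B = γ_B/γ_A = 1.735/3.808 = 0.4558, so τ_A/τ_B = 0.4558.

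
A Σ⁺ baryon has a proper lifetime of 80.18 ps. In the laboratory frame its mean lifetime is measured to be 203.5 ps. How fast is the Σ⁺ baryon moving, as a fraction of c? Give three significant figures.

v = 0.919c

γ = Δt/τ₀ = 203.5/80.18 = 2.538
β = √(1 − 1/γ²) = √(1 − 0.1552) = √0.8448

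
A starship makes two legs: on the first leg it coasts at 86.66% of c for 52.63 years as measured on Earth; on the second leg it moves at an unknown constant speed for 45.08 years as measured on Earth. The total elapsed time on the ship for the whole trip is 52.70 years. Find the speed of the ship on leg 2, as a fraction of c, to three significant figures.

Leg 1: β = 0.8666; γ = 1/√(1 − 0.8666²) = 1/√0.2490 = 2.004; τ_1 = 52.63/2.004 = 26.26 years.
Leg 2: speed unknown; τ_2 = 45.08/γ_2.
Total proper time: 26.26 + τ_2 = 52.70, so τ_2 = 52.70 − 26.26 = 26.44 years.
γ_2 = 45.08/26.44 = 1.705; β = √(1 − 1/γ²) = √0.6561.

β = 0.810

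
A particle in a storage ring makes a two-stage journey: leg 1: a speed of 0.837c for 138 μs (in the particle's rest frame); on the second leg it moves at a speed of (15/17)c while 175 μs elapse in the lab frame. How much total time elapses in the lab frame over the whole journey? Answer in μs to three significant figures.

Δt = 427 μs

Leg 1: γ = 1/√(1 − 0.837²) = 1/√0.2994 = 1.827; Δt_1 = 1.827 × 138 = 252.2 μs.
Leg 2: 175 μs is already measured in the lab frame.
Total: 252.2 + 175.0 μs.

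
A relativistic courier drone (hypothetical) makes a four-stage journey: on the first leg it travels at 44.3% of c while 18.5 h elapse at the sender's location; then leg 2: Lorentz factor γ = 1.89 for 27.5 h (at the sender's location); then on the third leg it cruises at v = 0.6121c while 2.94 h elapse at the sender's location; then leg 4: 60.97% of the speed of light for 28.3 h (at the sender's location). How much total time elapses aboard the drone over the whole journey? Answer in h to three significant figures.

Leg 1: β = 0.443; γ = 1/√(1 − 0.443²) = 1/√0.8038 = 1.115; τ_1 = 18.5/1.115 = 16.59 h.
Leg 2: γ = 1.89; τ_2 = 27.5/1.890 = 14.55 h.
Leg 3: γ = 1/√(1 − 0.6121²) = 1/√0.6253 = 1.265; τ_3 = 2.94/1.265 = 2.325 h.
Leg 4: β = 0.6097; γ = 1/√(1 − 0.6097²) = 1/√0.6283 = 1.262; τ_4 = 28.3/1.262 = 22.43 h.
Total: 16.59 + 14.55 + 2.325 + 22.43 h.

τ = 55.9 h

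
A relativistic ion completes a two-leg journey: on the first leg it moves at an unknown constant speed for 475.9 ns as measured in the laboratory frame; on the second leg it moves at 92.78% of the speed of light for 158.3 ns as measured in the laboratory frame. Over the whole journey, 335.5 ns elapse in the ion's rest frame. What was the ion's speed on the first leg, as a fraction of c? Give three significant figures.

β = 0.814

Leg 1: speed unknown; τ_1 = 475.9/γ_1.
Leg 2: β = 0.9278; γ = 1/√(1 − 0.9278²) = 1/√0.1392 = 2.680; τ_2 = 158.3/2.680 = 59.06 ns.
Total proper time: τ_1 + 59.06 = 335.5, so τ_1 = 335.5 − 59.06 = 276.4 ns.
γ_1 = 475.9/276.4 = 1.722; β = √(1 − 1/γ²) = √0.6626.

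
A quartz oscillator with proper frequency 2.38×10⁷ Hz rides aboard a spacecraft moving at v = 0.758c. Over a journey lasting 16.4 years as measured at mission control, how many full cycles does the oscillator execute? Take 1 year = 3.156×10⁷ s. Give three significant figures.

γ = 1/√(1 − 0.758²) = 1/√0.4254 = 1.533
The oscillator's own cycle count is N = f × τ where τ is the proper time aboard the spacecraft. τ = Δt/γ = 16.4/1.533 = 10.70 years = 3.376×10⁸ s.
N = 2.38×10⁷ × 3.376×10⁸ = 8.035×10¹⁵.

N = 8.03×10¹⁵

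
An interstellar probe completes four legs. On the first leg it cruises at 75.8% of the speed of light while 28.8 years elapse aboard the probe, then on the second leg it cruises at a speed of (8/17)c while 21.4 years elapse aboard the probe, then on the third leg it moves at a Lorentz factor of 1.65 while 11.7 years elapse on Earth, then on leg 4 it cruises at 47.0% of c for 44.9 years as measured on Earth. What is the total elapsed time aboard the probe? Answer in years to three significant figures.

Leg 1: 28.8 years is already measured aboard the probe.
Leg 2: 21.4 years is already measured aboard the probe.
Leg 3: γ = 1.65; τ_3 = 11.7/1.650 = 7.091 years.
Leg 4: β = 0.470; γ = 1/√(1 − 0.470²) = 1/√0.7791 = 1.133; τ_4 = 44.9/1.133 = 39.63 years.
Total: 28.80 + 21.40 + 7.091 + 39.63 years.

τ = 96.9 years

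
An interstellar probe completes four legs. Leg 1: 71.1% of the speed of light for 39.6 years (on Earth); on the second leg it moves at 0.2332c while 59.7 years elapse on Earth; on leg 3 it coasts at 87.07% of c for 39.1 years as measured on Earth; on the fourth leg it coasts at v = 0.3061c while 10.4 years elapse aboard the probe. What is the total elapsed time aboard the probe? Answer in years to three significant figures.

Leg 1: β = 0.711; γ = 1/√(1 − 0.711²) = 1/√0.4945 = 1.422; τ_1 = 39.6/1.422 = 27.85 years.
Leg 2: γ = 1/√(1 − 0.2332²) = 1/√0.9456 = 1.028; τ_2 = 59.7/1.028 = 58.05 years.
Leg 3: β = 0.8707; γ = 1/√(1 − 0.8707²) = 1/√0.2419 = 2.033; τ_3 = 39.1/2.033 = 19.23 years.
Leg 4: 10.4 years is already measured aboard the probe.
Total: 27.85 + 58.05 + 19.23 + 10.40 years.

τ = 116 years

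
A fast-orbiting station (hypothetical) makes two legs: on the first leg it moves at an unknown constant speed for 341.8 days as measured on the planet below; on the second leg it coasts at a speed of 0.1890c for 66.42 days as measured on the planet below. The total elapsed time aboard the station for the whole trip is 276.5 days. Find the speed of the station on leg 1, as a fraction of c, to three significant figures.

β = 0.786

Leg 1: speed unknown; τ_1 = 341.8/γ_1.
Leg 2: γ = 1/√(1 − 0.1890²) = 1/√0.9643 = 1.018; τ_2 = 66.42/1.018 = 65.22 days.
Total proper time: τ_1 + 65.22 = 276.5, so τ_1 = 276.5 − 65.22 = 211.3 days.
γ_1 = 341.8/211.3 = 1.618; β = √(1 − 1/γ²) = √0.6179.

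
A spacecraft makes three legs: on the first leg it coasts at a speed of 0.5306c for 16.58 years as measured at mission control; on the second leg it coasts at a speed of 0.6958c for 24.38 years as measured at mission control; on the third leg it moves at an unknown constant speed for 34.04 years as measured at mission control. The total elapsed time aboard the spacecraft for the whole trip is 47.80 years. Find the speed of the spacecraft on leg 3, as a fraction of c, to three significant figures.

Leg 1: γ = 1/√(1 − 0.5306²) = 1/√0.7185 = 1.180; τ_1 = 16.58/1.180 = 14.05 years.
Leg 2: γ = 1/√(1 − 0.6958²) = 1/√0.5159 = 1.392; τ_2 = 24.38/1.392 = 17.51 years.
Leg 3: speed unknown; τ_3 = 34.04/γ_3.
Total proper time: 14.05 + 17.51 + τ_3 = 47.80, so τ_3 = 47.80 − 31.56 = 16.24 years.
γ_3 = 34.04/16.24 = 2.097; β = √(1 − 1/γ²) = √0.7725.

β = 0.879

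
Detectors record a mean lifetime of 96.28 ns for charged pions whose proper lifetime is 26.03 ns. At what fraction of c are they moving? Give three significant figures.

β = 0.963

γ = Δt/τ₀ = 96.28/26.03 = 3.699
β = √(1 − 1/γ²) = √(1 − 0.07309) = √0.9269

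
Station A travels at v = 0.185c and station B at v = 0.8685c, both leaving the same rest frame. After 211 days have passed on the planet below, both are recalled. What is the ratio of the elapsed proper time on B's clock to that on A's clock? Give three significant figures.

A: γ = 1/√(1 − 0.185²) = 1/√0.9658 = 1.018. B: γ = 1/√(1 − 0.8685²) = 1/√0.2457 = 2.017.
τ_A/τ_B = γ_B/γ_A = 2.017/1.018 = 1.983, so τ_B/τ_A = 0.5044.

τ_B/τ_A = 0.504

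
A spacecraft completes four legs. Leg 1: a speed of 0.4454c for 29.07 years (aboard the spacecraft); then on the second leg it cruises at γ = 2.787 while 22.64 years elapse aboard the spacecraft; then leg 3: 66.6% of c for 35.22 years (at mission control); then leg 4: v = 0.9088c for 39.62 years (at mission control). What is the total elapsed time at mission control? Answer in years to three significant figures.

Δt = 170 years

Leg 1: γ = 1/√(1 − 0.4454²) = 1/√0.8016 = 1.117; Δt_1 = 1.117 × 29.07 = 32.47 years.
Leg 2: γ = 2.787; Δt_2 = 2.787 × 22.64 = 63.10 years.
Leg 3: 35.22 years is already measured at mission control.
Leg 4: 39.62 years is already measured at mission control.
Total: 32.47 + 63.10 + 35.22 + 39.62 years.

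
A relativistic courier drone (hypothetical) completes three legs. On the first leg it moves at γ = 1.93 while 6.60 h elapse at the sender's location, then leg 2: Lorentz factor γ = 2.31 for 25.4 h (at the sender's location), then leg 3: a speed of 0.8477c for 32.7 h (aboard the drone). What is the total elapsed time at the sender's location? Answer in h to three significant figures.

Δt = 93.6 h

Leg 1: 6.60 h is already measured at the sender's location.
Leg 2: 25.4 h is already measured at the sender's location.
Leg 3: γ = 1/√(1 − 0.8477²) = 1/√0.2814 = 1.885; Δt_3 = 1.885 × 32.7 = 61.64 h.
Total: 6.600 + 25.40 + 61.64 h.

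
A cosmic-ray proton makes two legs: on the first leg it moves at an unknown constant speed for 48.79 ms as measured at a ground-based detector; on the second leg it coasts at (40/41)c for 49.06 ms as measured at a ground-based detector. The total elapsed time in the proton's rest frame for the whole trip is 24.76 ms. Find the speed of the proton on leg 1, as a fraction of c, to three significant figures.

Leg 1: speed unknown; τ_1 = 48.79/γ_1.
Leg 2: γ = 1/√(1 − (40/41)²) = 41/9 ≈ 4.556; τ_2 = 49.06/4.556 = 10.77 ms.
Total proper time: τ_1 + 10.77 = 24.76, so τ_1 = 24.76 − 10.77 = 13.99 ms.
γ_1 = 48.79/13.99 = 3.487; β = √(1 − 1/γ²) = √0.9178.

β = 0.958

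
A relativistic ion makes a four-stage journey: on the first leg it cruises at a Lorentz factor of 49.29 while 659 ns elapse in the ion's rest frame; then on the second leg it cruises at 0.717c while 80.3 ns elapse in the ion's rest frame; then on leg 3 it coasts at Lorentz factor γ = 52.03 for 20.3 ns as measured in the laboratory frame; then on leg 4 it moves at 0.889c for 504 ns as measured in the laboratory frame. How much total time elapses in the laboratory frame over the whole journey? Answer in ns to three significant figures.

Leg 1: γ = 49.29; Δt_1 = 49.29 × 659 = 3.248×10⁴ ns.
Leg 2: γ = 1/√(1 − 0.717²) = 1/√0.4859 = 1.435; Δt_2 = 1.435 × 80.3 = 115.2 ns.
Leg 3: 20.3 ns is already measured in the laboratory frame.
Leg 4: 504 ns is already measured in the laboratory frame.
Total: 3.248×10⁴ + 115.2 + 20.30 + 504.0 ns.

Δt = 3.31×10⁴ ns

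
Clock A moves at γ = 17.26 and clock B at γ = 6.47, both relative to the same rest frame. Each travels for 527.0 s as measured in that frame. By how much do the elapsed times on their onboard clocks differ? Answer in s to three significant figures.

|τ_A − τ_B| = 50.9 s

A: γ = 17.26; τ_A = 527.0/17.26 = 30.53 s.
B: γ = 6.47; τ_B = 527.0/6.470 = 81.45 s.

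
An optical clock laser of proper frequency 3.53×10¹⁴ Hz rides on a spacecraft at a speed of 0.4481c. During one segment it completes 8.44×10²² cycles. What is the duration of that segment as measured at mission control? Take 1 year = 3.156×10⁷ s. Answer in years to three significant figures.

γ = 1/√(1 − 0.4481²) = 1/√0.7992 = 1.119
Proper time for N cycles: τ = N/f = 8.44×10²²/(3.53×10¹⁴) = 2.391×10⁸ s = 7.576 years.
Lab-frame duration Δt = γτ = 1.119 × 7.576 = 8.474 years.

Δt = 8.47 years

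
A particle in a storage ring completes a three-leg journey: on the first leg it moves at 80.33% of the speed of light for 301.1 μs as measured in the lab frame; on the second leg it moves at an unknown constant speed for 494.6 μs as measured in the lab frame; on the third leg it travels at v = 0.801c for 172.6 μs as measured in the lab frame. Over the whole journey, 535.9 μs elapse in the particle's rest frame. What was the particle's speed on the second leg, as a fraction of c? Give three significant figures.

β = 0.859

Leg 1: β = 0.8033; γ = 1/√(1 − 0.8033²) = 1/√0.3547 = 1.679; τ_1 = 301.1/1.679 = 179.3 μs.
Leg 2: speed unknown; τ_2 = 494.6/γ_2.
Leg 3: γ = 1/√(1 − 0.801²) = 1/√0.3584 = 1.670; τ_3 = 172.6/1.670 = 103.3 μs.
Total proper time: 179.3 + τ_2 + 103.3 = 535.9, so τ_2 = 535.9 − 282.7 = 253.2 μs.
γ_2 = 494.6/253.2 = 1.953; β = √(1 − 1/γ²) = √0.7378.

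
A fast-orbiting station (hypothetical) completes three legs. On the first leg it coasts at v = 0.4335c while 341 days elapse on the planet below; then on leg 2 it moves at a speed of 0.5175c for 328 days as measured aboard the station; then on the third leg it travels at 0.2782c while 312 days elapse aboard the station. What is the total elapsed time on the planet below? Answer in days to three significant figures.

Δt = 1050 days

Leg 1: 341 days is already measured on the planet below.
Leg 2: γ = 1/√(1 − 0.5175²) = 1/√0.7322 = 1.169; Δt_2 = 1.169 × 328 = 383.3 days.
Leg 3: γ = 1/√(1 − 0.2782²) = 1/√0.9226 = 1.041; Δt_3 = 1.041 × 312 = 324.8 days.
Total: 341.0 + 383.3 + 324.8 days.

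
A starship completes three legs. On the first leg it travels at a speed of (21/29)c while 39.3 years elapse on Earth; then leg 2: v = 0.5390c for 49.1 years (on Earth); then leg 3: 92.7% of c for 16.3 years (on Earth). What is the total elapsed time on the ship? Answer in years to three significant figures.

τ = 74.6 years

Leg 1: γ = 1/√(1 − (21/29)²) = 29/20 = 1.450; τ_1 = 39.3/1.450 = 27.10 years.
Leg 2: γ = 1/√(1 − 0.5390²) = 1/√0.7095 = 1.187; τ_2 = 49.1/1.187 = 41.36 years.
Leg 3: β = 0.927; γ = 1/√(1 − 0.927²) = 1/√0.1407 = 2.666; τ_3 = 16.3/2.666 = 6.113 years.
Total: 27.10 + 41.36 + 6.113 years.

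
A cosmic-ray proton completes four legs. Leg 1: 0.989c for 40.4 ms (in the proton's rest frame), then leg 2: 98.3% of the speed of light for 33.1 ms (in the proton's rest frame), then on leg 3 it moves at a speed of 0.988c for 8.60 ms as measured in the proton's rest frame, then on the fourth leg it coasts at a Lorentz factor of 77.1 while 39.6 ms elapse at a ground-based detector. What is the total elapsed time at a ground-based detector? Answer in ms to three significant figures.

Leg 1: γ = 1/√(1 − 0.989²) = 1/√0.02188 = 6.761; Δt_1 = 6.761 × 40.4 = 273.1 ms.
Leg 2: β = 0.983; γ = 1/√(1 − 0.983²) = 1/√0.03371 = 5.446; Δt_2 = 5.446 × 33.1 = 180.3 ms.
Leg 3: γ = 1/√(1 − 0.988²) = 1/√0.02386 = 6.474; Δt_3 = 6.474 × 8.60 = 55.68 ms.
Leg 4: 39.6 ms is already measured at a ground-based detector.
Total: 273.1 + 180.3 + 55.68 + 39.60 ms.

Δt = 549 ms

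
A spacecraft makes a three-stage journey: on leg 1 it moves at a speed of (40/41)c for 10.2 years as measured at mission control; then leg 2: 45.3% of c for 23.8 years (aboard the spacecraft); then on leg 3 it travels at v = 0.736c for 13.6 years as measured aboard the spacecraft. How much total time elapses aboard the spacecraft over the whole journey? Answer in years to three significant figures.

τ = 39.6 years

Leg 1: γ = 1/√(1 − (40/41)²) = 41/9 ≈ 4.556; τ_1 = 10.2/4.556 = 2.239 years.
Leg 2: 23.8 years is already measured aboard the spacecraft.
Leg 3: 13.6 years is already measured aboard the spacecraft.
Total: 2.239 + 23.80 + 13.60 years.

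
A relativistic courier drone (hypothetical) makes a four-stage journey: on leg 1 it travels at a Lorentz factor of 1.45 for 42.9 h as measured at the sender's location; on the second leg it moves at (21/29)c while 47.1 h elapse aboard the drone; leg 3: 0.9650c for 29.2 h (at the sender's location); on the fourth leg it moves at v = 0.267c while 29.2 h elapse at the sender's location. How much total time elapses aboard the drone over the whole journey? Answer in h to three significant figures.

Leg 1: γ = 1.45; τ_1 = 42.9/1.450 = 29.59 h.
Leg 2: 47.1 h is already measured aboard the drone.
Leg 3: γ = 1/√(1 − 0.9650²) = 1/√0.06878 = 3.813; τ_3 = 29.2/3.813 = 7.658 h.
Leg 4: γ = 1/√(1 − 0.267²) = 1/√0.9287 = 1.038; τ_4 = 29.2/1.038 = 28.14 h.
Total: 29.59 + 47.10 + 7.658 + 28.14 h.

τ = 112 h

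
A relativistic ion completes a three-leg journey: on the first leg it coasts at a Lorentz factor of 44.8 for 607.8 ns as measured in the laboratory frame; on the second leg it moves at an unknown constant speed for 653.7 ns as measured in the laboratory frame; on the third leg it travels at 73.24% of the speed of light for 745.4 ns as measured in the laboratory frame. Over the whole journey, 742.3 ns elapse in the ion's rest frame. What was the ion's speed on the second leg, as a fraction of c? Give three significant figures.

β = 0.941

Leg 1: γ = 44.8; τ_1 = 607.8/44.80 = 13.57 ns.
Leg 2: speed unknown; τ_2 = 653.7/γ_2.
Leg 3: β = 0.7324; γ = 1/√(1 − 0.7324²) = 1/√0.4636 = 1.469; τ_3 = 745.4/1.469 = 507.5 ns.
Total proper time: 13.57 + τ_2 + 507.5 = 742.3, so τ_2 = 742.3 − 521.1 = 221.2 ns.
γ_2 = 653.7/221.2 = 2.955; β = √(1 − 1/γ²) = √0.8855.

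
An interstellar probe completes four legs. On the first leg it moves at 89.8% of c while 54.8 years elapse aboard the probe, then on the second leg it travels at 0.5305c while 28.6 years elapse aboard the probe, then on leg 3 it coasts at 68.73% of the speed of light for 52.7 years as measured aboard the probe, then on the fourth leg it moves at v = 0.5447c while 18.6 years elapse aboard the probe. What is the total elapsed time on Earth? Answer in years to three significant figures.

Δt = 253 years

Leg 1: β = 0.898; γ = 1/√(1 − 0.898²) = 1/√0.1936 = 2.273; Δt_1 = 2.273 × 54.8 = 124.5 years.
Leg 2: γ = 1/√(1 − 0.5305²) = 1/√0.7186 = 1.180; Δt_2 = 1.180 × 28.6 = 33.74 years.
Leg 3: β = 0.6873; γ = 1/√(1 − 0.6873²) = 1/√0.5276 = 1.377; Δt_3 = 1.377 × 52.7 = 72.55 years.
Leg 4: γ = 1/√(1 − 0.5447²) = 1/√0.7033 = 1.192; Δt_4 = 1.192 × 18.6 = 22.18 years.
Total: 124.5 + 33.74 + 72.55 + 22.18 years.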